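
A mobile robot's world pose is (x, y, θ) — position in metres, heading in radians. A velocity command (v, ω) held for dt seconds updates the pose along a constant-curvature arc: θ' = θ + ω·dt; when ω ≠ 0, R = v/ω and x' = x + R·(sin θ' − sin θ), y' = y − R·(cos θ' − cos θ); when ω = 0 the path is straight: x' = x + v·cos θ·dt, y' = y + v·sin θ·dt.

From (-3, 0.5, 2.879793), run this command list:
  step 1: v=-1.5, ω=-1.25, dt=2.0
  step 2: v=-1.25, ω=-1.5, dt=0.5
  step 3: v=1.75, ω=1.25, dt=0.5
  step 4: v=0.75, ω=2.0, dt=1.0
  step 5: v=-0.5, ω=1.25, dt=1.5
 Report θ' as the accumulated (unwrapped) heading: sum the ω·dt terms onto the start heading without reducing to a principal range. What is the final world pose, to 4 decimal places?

(-1.7766, -1.1936, 4.1298)

step 1: θ'=0.3798 (R=1.2000) → pose (-2.8657, -1.7736, 0.3798)
step 2: θ'=-0.3702 (R=0.8333) → pose (-3.4762, -1.7765, -0.3702)
step 3: θ'=0.2548 (R=1.4000) → pose (-2.6168, -1.8262, 0.2548)
step 4: θ'=2.2548 (R=0.3750) → pose (-2.4206, -1.2263, 2.2548)
step 5: θ'=4.1298 (R=-0.4000) → pose (-1.7766, -1.1936, 4.1298)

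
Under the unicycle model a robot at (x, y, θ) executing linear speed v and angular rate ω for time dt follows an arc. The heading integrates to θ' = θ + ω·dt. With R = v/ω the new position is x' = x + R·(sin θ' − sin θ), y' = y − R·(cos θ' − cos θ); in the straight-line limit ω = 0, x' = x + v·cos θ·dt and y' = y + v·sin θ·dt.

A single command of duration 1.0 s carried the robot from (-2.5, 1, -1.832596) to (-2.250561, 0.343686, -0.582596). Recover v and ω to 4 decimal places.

Δθ = -0.582596 − -1.832596 = 1.250000
ω = Δθ/dt = 1.250000/1.0 = 1.2500
R = −Δy/(cos θ' − cos θ) = 0.6000
v = R·ω = 0.6000·1.2500 = 0.7500

v = 0.7500, ω = 1.2500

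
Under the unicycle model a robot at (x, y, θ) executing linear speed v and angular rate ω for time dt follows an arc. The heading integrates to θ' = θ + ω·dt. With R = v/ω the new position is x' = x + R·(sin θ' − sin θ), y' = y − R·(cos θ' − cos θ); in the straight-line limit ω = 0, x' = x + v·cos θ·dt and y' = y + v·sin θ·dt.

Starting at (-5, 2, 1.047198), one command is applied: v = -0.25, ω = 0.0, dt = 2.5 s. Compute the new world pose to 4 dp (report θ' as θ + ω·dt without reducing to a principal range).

(-5.3125, 1.4587, 1.0472)

θ' = 1.0472 + 0.0·2.5 = 1.0472
ω = 0 → straight: x' = -5 + -0.25·cos(1.0472)·2.5 = -5.3125
y' = 2 + -0.25·sin(1.0472)·2.5 = 1.4587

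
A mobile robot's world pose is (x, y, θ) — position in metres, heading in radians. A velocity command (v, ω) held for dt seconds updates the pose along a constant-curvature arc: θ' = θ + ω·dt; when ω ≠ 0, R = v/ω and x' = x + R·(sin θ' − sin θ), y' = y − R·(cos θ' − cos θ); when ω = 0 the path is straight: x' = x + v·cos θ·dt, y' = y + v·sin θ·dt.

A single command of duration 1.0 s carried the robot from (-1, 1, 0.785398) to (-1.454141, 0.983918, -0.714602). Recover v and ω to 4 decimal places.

v = -0.5000, ω = -1.5000

Δθ = -0.714602 − 0.785398 = -1.500000
ω = Δθ/dt = -1.500000/1.0 = -1.5000
R = Δx/(sin θ' − sin θ) = 0.3333
v = R·ω = 0.3333·-1.5000 = -0.5000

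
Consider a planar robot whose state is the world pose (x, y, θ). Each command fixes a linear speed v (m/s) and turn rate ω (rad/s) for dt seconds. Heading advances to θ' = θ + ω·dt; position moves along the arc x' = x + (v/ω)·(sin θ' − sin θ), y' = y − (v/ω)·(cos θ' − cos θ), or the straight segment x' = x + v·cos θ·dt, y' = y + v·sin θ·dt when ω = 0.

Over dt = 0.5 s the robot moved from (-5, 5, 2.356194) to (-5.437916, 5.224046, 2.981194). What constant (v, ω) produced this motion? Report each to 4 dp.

Δθ = 2.981194 − 2.356194 = 0.625000
ω = Δθ/dt = 0.625000/0.5 = 1.2500
R = Δx/(sin θ' − sin θ) = 0.8000
v = R·ω = 0.8000·1.2500 = 1.0000

v = 1.0000, ω = 1.2500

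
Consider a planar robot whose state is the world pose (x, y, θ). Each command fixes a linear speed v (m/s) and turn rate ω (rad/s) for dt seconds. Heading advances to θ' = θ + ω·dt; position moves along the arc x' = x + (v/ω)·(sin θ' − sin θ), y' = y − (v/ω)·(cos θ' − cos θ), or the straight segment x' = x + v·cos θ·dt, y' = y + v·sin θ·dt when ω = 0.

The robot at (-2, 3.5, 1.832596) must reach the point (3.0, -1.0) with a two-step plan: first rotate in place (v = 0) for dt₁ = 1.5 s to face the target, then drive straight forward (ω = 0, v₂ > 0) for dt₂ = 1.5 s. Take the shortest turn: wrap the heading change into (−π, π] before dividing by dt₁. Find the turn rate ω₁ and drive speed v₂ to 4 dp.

heading to target = atan2(-1−3.5, 3−-2) = -0.7328
Δθ = wrap(-0.7328 − 1.8326) = -2.5654; ω₁ = Δθ/dt₁ = -1.7103
distance = √((3−-2)² + (-1−3.5)²) = 6.7268; v₂ = distance/dt₂ = 4.4845

ω₁ = -1.7103, v₂ = 4.4845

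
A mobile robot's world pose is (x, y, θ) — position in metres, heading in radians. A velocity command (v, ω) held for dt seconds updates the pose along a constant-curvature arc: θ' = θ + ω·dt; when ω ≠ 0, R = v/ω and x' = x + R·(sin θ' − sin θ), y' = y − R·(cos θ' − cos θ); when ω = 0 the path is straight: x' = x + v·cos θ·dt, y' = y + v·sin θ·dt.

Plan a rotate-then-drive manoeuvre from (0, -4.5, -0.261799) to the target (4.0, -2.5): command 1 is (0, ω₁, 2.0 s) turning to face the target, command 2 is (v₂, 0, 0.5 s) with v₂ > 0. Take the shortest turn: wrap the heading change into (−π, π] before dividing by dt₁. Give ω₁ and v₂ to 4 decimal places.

heading to target = atan2(-2.5−-4.5, 4−0) = 0.4636
Δθ = wrap(0.4636 − -0.2618) = 0.7254; ω₁ = Δθ/dt₁ = 0.3627
distance = √((4−0)² + (-2.5−-4.5)²) = 4.4721; v₂ = distance/dt₂ = 8.9443

ω₁ = 0.3627, v₂ = 8.9443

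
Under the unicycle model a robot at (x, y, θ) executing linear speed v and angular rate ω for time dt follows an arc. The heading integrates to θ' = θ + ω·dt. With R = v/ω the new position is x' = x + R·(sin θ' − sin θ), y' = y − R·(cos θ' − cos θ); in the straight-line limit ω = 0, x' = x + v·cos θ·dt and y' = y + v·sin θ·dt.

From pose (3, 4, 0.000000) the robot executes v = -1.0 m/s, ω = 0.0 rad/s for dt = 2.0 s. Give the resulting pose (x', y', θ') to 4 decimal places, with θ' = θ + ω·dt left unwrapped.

(1.0000, 4.0000, 0.0000)

θ' = 0.0000 + 0.0·2.0 = 0.0000
ω = 0 → straight: x' = 3 + -1.0·cos(0.0000)·2.0 = 1.0000
y' = 4 + -1.0·sin(0.0000)·2.0 = 4.0000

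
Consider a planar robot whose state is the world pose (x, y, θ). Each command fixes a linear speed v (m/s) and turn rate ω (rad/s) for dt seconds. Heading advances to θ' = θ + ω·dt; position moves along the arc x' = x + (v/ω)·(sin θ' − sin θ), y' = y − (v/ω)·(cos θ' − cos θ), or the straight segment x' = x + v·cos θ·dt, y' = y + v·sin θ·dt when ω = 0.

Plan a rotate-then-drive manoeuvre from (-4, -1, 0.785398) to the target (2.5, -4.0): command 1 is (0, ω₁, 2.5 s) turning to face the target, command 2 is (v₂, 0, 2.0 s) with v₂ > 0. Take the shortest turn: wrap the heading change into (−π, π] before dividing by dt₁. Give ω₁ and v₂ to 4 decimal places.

ω₁ = -0.4871, v₂ = 3.5795

heading to target = atan2(-4−-1, 2.5−-4) = -0.4324
Δθ = wrap(-0.4324 − 0.7854) = -1.2178; ω₁ = Δθ/dt₁ = -0.4871
distance = √((2.5−-4)² + (-4−-1)²) = 7.1589; v₂ = distance/dt₂ = 3.5795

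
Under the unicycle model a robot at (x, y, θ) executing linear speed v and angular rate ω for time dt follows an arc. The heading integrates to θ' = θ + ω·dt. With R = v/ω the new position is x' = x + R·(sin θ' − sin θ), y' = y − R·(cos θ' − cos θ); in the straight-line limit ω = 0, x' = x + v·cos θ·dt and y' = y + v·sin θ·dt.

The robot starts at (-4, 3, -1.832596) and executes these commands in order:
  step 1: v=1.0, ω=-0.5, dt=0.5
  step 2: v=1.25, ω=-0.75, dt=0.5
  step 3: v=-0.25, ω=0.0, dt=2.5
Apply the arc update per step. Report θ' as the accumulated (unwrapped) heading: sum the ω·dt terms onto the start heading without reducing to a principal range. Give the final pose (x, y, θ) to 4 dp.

step 1: θ'=-2.0826 (R=-2.0000) → pose (-4.1881, 2.5381, -2.0826)
step 2: θ'=-2.4576 (R=-1.6667) → pose (-4.5881, 2.0626, -2.4576)
step 3: θ'=-2.4576 (straight) → pose (-4.1037, 2.4576, -2.4576)

(-4.1037, 2.4576, -2.4576)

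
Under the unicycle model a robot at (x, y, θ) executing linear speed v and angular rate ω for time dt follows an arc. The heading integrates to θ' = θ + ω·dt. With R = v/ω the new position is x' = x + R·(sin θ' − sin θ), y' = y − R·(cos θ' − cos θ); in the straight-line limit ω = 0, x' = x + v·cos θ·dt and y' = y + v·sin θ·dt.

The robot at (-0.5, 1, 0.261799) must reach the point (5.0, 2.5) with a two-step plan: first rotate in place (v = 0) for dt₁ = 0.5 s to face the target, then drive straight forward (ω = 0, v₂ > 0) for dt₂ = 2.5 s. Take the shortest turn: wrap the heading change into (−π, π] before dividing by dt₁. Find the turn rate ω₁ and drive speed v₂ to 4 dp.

heading to target = atan2(2.5−1, 5−-0.5) = 0.2663
Δθ = wrap(0.2663 − 0.2618) = 0.0045; ω₁ = Δθ/dt₁ = 0.0089
distance = √((5−-0.5)² + (2.5−1)²) = 5.7009; v₂ = distance/dt₂ = 2.2804

ω₁ = 0.0089, v₂ = 2.2804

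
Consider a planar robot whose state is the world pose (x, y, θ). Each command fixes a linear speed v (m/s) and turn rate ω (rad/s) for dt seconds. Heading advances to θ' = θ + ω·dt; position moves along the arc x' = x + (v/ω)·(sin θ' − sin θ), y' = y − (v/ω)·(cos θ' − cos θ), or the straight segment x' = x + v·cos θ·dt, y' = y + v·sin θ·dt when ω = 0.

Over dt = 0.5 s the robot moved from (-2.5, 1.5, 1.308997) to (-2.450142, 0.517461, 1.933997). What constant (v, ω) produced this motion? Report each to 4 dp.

Δθ = 1.933997 − 1.308997 = 0.625000
ω = Δθ/dt = 0.625000/0.5 = 1.2500
R = −Δy/(cos θ' − cos θ) = -1.6000
v = R·ω = -1.6000·1.2500 = -2.0000

v = -2.0000, ω = 1.2500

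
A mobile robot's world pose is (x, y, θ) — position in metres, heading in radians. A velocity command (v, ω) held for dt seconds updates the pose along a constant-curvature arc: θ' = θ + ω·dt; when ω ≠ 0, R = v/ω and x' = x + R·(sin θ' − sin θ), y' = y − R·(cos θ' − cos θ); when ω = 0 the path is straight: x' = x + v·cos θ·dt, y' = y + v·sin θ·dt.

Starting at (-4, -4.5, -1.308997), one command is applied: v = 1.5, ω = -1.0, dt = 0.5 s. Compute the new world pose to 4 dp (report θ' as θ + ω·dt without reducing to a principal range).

θ' = -1.3090 + -1.0·0.5 = -1.8090
R = v/ω = 1.5/-1.0 = -1.5000
x' = -4 + -1.5000·(sin -1.8090 − sin -1.3090) = -3.9912
y' = -4.5 − -1.5000·(cos -1.8090 − cos -1.3090) = -5.2422

(-3.9912, -5.2422, -1.8090)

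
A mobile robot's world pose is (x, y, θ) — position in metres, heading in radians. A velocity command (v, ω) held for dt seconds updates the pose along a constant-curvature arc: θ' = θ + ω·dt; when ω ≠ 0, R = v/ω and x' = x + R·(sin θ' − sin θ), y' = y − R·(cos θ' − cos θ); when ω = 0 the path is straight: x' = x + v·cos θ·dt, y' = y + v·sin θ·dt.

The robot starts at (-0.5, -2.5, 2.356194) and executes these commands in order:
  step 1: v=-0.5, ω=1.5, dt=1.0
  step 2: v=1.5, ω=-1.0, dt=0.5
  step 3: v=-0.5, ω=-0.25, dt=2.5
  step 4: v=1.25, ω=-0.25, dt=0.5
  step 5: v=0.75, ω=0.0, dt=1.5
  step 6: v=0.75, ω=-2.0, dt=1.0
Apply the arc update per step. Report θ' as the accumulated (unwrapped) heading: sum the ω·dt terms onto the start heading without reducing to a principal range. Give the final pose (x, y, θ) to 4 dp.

(-1.0315, -1.4797, 0.6062)

step 1: θ'=3.8562 (R=-0.3333) → pose (-0.0459, -2.5161, 3.8562)
step 2: θ'=3.3562 (R=-1.5000) → pose (-0.7094, -2.8486, 3.3562)
step 3: θ'=2.7312 (R=2.0000) → pose (0.5145, -2.9688, 2.7312)
step 4: θ'=2.6062 (R=-5.0000) → pose (-0.0416, -2.6844, 2.6062)
step 5: θ'=2.6062 (straight) → pose (-1.0091, -2.1104, 2.6062)
step 6: θ'=0.6062 (R=-0.3750) → pose (-1.0315, -1.4797, 0.6062)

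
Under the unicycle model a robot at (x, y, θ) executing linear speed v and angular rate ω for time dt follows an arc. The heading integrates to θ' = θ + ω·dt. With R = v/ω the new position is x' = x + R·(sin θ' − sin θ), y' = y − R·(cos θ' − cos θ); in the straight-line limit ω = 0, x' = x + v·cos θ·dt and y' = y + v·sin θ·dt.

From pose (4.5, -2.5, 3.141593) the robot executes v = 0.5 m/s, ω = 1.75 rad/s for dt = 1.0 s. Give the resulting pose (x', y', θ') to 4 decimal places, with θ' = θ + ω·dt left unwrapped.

(4.2189, -2.8366, 4.8916)

θ' = 3.1416 + 1.75·1.0 = 4.8916
R = v/ω = 0.5/1.75 = 0.2857
x' = 4.5 + 0.2857·(sin 4.8916 − sin 3.1416) = 4.2189
y' = -2.5 − 0.2857·(cos 4.8916 − cos 3.1416) = -2.8366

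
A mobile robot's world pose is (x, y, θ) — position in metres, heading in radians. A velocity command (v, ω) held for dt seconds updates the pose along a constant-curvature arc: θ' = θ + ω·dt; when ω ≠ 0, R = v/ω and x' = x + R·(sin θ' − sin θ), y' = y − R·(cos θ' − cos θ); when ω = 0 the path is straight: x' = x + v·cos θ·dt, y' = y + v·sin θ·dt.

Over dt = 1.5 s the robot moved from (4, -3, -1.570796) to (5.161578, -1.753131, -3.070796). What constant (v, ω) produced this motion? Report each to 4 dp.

Δθ = -3.070796 − -1.570796 = -1.500000
ω = Δθ/dt = -1.500000/1.5 = -1.0000
R = −Δy/(cos θ' − cos θ) = 1.2500
v = R·ω = 1.2500·-1.0000 = -1.2500

v = -1.2500, ω = -1.0000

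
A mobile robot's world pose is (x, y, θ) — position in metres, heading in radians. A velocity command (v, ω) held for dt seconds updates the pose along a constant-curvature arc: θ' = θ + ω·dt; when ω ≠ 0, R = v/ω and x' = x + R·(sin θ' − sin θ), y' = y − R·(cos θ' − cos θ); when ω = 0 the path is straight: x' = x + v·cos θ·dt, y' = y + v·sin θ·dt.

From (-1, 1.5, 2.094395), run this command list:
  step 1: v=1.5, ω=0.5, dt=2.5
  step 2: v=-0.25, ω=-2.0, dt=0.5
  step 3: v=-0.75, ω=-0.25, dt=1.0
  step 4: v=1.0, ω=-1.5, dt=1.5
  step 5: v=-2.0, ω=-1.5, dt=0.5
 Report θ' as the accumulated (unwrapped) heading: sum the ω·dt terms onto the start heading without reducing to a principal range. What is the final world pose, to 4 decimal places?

(-3.7976, 3.7935, -0.9056)

step 1: θ'=3.3444 (R=3.0000) → pose (-4.2023, 2.9385, 3.3444)
step 2: θ'=2.3444 (R=0.1250) → pose (-4.0877, 2.9034, 2.3444)
step 3: θ'=2.0944 (R=3.0000) → pose (-3.6358, 2.3073, 2.0944)
step 4: θ'=-0.1556 (R=-0.6667) → pose (-2.9552, 3.2992, -0.1556)
step 5: θ'=-0.9056 (R=1.3333) → pose (-3.7976, 3.7935, -0.9056)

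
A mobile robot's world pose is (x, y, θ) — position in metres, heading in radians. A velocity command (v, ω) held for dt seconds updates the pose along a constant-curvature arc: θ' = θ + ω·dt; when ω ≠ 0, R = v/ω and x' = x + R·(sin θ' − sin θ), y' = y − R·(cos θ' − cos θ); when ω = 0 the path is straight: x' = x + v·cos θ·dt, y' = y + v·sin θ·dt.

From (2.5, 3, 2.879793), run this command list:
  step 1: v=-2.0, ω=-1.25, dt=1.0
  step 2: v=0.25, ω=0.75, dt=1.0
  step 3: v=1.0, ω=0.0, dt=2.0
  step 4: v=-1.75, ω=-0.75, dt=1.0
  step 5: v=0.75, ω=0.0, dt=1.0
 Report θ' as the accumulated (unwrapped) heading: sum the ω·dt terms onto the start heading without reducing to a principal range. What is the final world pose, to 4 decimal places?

(2.8078, 2.3487, 1.6298)

step 1: θ'=1.6298 (R=1.6000) → pose (3.6831, 1.5489, 1.6298)
step 2: θ'=2.3798 (R=0.3333) → pose (3.5804, 1.7704, 2.3798)
step 3: θ'=2.3798 (straight) → pose (2.1332, 3.1509, 2.3798)
step 4: θ'=1.6298 (R=2.3333) → pose (2.8520, 1.6000, 1.6298)
step 5: θ'=1.6298 (straight) → pose (2.8078, 2.3487, 1.6298)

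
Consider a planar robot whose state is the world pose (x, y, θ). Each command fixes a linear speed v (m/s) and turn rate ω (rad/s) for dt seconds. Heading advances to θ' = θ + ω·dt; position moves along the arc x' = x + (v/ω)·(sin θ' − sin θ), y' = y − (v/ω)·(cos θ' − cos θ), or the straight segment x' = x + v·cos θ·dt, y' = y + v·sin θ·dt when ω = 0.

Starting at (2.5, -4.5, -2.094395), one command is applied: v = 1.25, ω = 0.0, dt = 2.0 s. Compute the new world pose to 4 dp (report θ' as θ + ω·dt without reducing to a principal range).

θ' = -2.0944 + 0.0·2.0 = -2.0944
ω = 0 → straight: x' = 2.5 + 1.25·cos(-2.0944)·2.0 = 1.2500
y' = -4.5 + 1.25·sin(-2.0944)·2.0 = -6.6651

(1.2500, -6.6651, -2.0944)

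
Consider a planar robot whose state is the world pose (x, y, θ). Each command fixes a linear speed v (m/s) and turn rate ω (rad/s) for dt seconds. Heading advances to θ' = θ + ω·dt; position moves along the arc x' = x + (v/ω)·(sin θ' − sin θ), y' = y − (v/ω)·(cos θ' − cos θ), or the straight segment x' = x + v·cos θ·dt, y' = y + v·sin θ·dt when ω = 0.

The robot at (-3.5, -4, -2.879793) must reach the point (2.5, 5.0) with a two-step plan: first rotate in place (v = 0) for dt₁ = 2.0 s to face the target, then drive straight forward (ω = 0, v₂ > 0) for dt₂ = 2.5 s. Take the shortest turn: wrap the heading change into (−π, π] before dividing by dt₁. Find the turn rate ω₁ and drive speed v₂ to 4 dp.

heading to target = atan2(5−-4, 2.5−-3.5) = 0.9828
Δθ = wrap(0.9828 − -2.8798) = -2.4206; ω₁ = Δθ/dt₁ = -1.2103
distance = √((2.5−-3.5)² + (5−-4)²) = 10.8167; v₂ = distance/dt₂ = 4.3267

ω₁ = -1.2103, v₂ = 4.3267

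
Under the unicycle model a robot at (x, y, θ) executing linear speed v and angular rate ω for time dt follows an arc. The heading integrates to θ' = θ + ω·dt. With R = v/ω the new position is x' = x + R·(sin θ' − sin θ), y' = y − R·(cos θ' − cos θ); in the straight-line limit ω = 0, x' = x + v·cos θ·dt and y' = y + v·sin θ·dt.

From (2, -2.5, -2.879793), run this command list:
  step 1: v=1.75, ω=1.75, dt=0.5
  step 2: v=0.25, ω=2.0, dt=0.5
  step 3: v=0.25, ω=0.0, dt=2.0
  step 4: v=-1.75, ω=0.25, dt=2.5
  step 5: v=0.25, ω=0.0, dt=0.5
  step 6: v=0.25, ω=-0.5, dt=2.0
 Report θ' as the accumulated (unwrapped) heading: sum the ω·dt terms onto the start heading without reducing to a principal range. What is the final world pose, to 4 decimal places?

(-1.2641, -1.2555, -1.3798)

step 1: θ'=-2.0048 (R=1.0000) → pose (1.3515, -3.0454, -2.0048)
step 2: θ'=-1.0048 (R=0.1250) → pose (1.3594, -3.1650, -1.0048)
step 3: θ'=-1.0048 (straight) → pose (1.6276, -3.5870, -1.0048)
step 4: θ'=-0.3798 (R=-7.0000) → pose (-1.6857, -0.8397, -0.3798)
step 5: θ'=-0.3798 (straight) → pose (-1.5696, -0.8860, -0.3798)
step 6: θ'=-1.3798 (R=-0.5000) → pose (-1.2641, -1.2555, -1.3798)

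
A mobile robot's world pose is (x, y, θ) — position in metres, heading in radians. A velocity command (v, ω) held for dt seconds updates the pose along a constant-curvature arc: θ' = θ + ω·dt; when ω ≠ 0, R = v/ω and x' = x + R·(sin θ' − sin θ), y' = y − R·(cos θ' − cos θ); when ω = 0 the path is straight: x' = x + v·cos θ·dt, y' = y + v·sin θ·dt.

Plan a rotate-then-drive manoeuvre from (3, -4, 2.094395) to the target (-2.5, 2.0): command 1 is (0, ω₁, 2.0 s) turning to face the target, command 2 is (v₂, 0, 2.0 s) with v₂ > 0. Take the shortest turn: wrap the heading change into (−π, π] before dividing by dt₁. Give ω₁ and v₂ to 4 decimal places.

ω₁ = 0.1092, v₂ = 4.0697

heading to target = atan2(2−-4, -2.5−3) = 2.3127
Δθ = wrap(2.3127 − 2.0944) = 0.2183; ω₁ = Δθ/dt₁ = 0.1092
distance = √((-2.5−3)² + (2−-4)²) = 8.1394; v₂ = distance/dt₂ = 4.0697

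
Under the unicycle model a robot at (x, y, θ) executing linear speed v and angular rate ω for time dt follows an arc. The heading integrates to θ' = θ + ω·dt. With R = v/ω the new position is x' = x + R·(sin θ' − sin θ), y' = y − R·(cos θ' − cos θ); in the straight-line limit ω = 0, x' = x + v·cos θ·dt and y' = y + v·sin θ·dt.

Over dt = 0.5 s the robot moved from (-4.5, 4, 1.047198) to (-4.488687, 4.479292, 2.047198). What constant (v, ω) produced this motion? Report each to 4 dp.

Δθ = 2.047198 − 1.047198 = 1.000000
ω = Δθ/dt = 1.000000/0.5 = 2.0000
R = −Δy/(cos θ' − cos θ) = 0.5000
v = R·ω = 0.5000·2.0000 = 1.0000

v = 1.0000, ω = 2.0000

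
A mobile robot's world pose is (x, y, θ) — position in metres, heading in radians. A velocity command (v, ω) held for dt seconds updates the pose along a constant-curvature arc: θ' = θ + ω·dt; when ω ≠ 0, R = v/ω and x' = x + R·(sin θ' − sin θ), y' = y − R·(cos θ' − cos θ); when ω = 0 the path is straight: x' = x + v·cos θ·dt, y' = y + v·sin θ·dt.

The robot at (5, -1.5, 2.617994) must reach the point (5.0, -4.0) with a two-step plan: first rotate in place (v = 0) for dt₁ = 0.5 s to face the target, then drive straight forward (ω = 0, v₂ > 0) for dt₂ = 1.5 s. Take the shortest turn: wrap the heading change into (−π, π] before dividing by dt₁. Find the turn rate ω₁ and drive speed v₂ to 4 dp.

heading to target = atan2(-4−-1.5, 5−5) = -1.5708
Δθ = wrap(-1.5708 − 2.6180) = 2.0944; ω₁ = Δθ/dt₁ = 4.1888
distance = √((5−5)² + (-4−-1.5)²) = 2.5000; v₂ = distance/dt₂ = 1.6667

ω₁ = 4.1888, v₂ = 1.6667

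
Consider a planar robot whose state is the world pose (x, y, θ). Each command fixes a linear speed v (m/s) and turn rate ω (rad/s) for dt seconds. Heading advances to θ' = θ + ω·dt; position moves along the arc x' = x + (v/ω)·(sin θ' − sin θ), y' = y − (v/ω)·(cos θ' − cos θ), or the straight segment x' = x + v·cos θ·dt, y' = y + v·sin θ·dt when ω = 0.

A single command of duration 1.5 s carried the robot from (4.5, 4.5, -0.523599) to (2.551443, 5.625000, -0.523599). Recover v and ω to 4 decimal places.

Δθ = -0.523599 − -0.523599 = 0.000000
ω = Δθ/dt = 0.000000/1.5 = 0.0000
ω = 0 → v = (Δx·cos θ + Δy·sin θ)/dt = -1.5000

v = -1.5000, ω = 0.0000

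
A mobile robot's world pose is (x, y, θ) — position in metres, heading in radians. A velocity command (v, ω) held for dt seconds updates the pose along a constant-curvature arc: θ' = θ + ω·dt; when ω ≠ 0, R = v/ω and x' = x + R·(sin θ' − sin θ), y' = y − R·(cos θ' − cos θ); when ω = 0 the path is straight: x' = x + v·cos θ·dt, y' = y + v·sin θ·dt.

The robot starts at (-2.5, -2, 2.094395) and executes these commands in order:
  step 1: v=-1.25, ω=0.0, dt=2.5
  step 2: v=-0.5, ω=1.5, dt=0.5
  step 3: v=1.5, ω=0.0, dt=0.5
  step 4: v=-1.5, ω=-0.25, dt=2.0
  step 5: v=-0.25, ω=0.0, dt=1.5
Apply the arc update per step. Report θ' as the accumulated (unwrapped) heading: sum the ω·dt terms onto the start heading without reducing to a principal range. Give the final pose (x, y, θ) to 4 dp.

step 1: θ'=2.0944 (straight) → pose (-0.9375, -4.7063, 2.0944)
step 2: θ'=2.8444 (R=-0.3333) → pose (-0.7464, -4.8584, 2.8444)
step 3: θ'=2.8444 (straight) → pose (-1.4636, -4.6388, 2.8444)
step 4: θ'=2.3444 (R=6.0000) → pose (1.0718, -6.1834, 2.3444)
step 5: θ'=2.3444 (straight) → pose (1.3338, -6.4517, 2.3444)

(1.3338, -6.4517, 2.3444)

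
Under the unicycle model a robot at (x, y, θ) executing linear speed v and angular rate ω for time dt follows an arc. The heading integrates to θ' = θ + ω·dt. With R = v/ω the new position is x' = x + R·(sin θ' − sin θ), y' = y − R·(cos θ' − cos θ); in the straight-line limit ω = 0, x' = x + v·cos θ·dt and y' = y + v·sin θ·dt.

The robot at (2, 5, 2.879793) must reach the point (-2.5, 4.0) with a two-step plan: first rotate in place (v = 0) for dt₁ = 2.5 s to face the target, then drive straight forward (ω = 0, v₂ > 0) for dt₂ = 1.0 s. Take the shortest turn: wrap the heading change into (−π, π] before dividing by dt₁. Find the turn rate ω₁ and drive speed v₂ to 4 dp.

heading to target = atan2(4−5, -2.5−2) = -2.9229
Δθ = wrap(-2.9229 − 2.8798) = 0.4805; ω₁ = Δθ/dt₁ = 0.1922
distance = √((-2.5−2)² + (4−5)²) = 4.6098; v₂ = distance/dt₂ = 4.6098

ω₁ = 0.1922, v₂ = 4.6098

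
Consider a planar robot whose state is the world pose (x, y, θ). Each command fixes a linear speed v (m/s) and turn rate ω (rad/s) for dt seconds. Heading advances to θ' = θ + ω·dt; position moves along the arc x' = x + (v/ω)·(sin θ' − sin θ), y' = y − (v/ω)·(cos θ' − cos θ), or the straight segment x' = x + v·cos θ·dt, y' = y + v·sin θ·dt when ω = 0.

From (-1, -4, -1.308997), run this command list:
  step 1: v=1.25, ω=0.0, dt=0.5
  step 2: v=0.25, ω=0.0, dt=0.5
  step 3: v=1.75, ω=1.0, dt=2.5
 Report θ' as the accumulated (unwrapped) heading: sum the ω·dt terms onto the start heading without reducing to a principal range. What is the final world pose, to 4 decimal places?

step 1: θ'=-1.3090 (straight) → pose (-0.8382, -4.6037, -1.3090)
step 2: θ'=-1.3090 (straight) → pose (-0.8059, -4.7244, -1.3090)
step 3: θ'=1.1910 (R=1.7500) → pose (2.5098, -4.9203, 1.1910)

(2.5098, -4.9203, 1.1910)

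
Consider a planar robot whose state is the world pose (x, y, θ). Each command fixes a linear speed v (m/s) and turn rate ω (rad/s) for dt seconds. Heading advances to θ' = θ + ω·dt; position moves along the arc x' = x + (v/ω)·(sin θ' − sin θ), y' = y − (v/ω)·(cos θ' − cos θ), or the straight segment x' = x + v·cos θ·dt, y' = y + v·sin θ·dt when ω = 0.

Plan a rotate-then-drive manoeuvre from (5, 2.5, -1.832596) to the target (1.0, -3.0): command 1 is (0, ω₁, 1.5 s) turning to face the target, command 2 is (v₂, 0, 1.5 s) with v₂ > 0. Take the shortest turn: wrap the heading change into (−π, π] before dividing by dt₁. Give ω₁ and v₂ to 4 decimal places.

heading to target = atan2(-3−2.5, 1−5) = -2.1996
Δθ = wrap(-2.1996 − -1.8326) = -0.3670; ω₁ = Δθ/dt₁ = -0.2447
distance = √((1−5)² + (-3−2.5)²) = 6.8007; v₂ = distance/dt₂ = 4.5338

ω₁ = -0.2447, v₂ = 4.5338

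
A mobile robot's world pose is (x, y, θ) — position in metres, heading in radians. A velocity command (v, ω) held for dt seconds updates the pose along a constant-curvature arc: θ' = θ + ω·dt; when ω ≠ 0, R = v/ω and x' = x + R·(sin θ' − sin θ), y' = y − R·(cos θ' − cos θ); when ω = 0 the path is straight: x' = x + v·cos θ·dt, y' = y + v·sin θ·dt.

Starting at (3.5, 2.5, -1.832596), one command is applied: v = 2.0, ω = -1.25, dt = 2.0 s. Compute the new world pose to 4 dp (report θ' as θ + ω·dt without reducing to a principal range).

θ' = -1.8326 + -1.25·2.0 = -4.3326
R = v/ω = 2.0/-1.25 = -1.6000
x' = 3.5 + -1.6000·(sin -4.3326 − sin -1.8326) = 0.4685
y' = 2.5 − -1.6000·(cos -4.3326 − cos -1.8326) = 2.3209

(0.4685, 2.3209, -4.3326)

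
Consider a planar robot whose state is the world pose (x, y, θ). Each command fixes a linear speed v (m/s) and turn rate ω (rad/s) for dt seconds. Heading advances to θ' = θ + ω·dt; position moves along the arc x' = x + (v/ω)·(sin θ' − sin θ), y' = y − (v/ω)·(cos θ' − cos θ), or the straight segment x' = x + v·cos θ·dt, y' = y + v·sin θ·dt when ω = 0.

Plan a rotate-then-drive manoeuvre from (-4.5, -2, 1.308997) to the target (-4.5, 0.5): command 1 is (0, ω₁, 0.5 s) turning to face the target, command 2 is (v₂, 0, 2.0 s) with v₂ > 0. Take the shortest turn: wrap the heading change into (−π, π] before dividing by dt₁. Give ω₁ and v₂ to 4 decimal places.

ω₁ = 0.5236, v₂ = 1.2500

heading to target = atan2(0.5−-2, -4.5−-4.5) = 1.5708
Δθ = wrap(1.5708 − 1.3090) = 0.2618; ω₁ = Δθ/dt₁ = 0.5236
distance = √((-4.5−-4.5)² + (0.5−-2)²) = 2.5000; v₂ = distance/dt₂ = 1.2500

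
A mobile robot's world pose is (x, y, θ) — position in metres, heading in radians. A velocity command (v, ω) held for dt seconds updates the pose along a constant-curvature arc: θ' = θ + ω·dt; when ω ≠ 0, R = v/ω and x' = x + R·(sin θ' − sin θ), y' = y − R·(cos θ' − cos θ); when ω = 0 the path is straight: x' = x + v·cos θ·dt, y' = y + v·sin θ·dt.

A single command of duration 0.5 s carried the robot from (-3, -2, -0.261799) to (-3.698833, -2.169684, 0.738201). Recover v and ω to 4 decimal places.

v = -1.5000, ω = 2.0000

Δθ = 0.738201 − -0.261799 = 1.000000
ω = Δθ/dt = 1.000000/0.5 = 2.0000
R = Δx/(sin θ' − sin θ) = -0.7500
v = R·ω = -0.7500·2.0000 = -1.5000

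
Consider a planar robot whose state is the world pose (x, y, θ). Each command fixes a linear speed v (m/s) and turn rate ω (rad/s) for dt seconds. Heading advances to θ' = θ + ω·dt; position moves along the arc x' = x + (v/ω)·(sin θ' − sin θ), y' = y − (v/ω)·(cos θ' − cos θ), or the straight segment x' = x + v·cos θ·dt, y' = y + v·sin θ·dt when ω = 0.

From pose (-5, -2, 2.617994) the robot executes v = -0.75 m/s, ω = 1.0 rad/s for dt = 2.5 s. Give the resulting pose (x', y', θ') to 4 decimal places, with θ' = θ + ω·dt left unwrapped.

θ' = 2.6180 + 1.0·2.5 = 5.1180
R = v/ω = -0.75/1.0 = -0.7500
x' = -5 + -0.7500·(sin 5.1180 − sin 2.6180) = -3.9359
y' = -2 − -0.7500·(cos 5.1180 − cos 2.6180) = -1.0545

(-3.9359, -1.0545, 5.1180)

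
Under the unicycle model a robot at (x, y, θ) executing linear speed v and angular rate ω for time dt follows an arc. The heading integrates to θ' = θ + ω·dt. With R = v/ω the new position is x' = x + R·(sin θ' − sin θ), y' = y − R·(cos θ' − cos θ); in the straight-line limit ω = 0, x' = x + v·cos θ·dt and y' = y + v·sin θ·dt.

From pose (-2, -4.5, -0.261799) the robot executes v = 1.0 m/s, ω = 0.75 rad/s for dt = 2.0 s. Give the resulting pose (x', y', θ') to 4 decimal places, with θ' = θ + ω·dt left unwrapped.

θ' = -0.2618 + 0.75·2.0 = 1.2382
R = v/ω = 1.0/0.75 = 1.3333
x' = -2 + 1.3333·(sin 1.2382 − sin -0.2618) = -0.3946
y' = -4.5 − 1.3333·(cos 1.2382 − cos -0.2618) = -3.6474

(-0.3946, -3.6474, 1.2382)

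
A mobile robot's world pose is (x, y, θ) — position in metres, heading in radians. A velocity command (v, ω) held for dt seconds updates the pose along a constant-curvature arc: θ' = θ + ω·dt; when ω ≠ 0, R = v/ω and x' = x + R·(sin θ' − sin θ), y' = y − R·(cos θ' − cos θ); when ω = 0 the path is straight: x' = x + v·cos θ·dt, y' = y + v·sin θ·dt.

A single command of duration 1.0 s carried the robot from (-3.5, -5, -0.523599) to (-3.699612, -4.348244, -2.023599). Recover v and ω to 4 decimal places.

Δθ = -2.023599 − -0.523599 = -1.500000
ω = Δθ/dt = -1.500000/1.0 = -1.5000
R = −Δy/(cos θ' − cos θ) = 0.5000
v = R·ω = 0.5000·-1.5000 = -0.7500

v = -0.7500, ω = -1.5000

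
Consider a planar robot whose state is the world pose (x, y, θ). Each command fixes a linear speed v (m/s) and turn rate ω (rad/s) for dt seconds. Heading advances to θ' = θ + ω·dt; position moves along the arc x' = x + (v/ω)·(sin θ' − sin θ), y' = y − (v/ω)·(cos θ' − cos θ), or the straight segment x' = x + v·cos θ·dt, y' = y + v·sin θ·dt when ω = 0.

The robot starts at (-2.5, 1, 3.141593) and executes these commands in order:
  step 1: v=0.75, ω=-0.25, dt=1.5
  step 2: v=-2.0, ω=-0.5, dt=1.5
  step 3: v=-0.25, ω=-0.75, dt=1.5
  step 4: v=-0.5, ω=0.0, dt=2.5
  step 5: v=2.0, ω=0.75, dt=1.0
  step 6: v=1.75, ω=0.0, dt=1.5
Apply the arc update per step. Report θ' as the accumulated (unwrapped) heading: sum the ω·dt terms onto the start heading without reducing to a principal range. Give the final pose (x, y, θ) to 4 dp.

(-1.8820, 2.3676, 1.6416)

step 1: θ'=2.7666 (R=-3.0000) → pose (-3.5988, 1.2085, 2.7666)
step 2: θ'=2.0166 (R=4.0000) → pose (-1.4548, -0.7888, 2.0166)
step 3: θ'=0.8916 (R=0.3333) → pose (-1.4962, -1.1420, 0.8916)
step 4: θ'=0.8916 (straight) → pose (-2.2815, -2.1146, 0.8916)
step 5: θ'=1.6416 (R=2.6667) → pose (-1.6963, -0.2508, 1.6416)
step 6: θ'=1.6416 (straight) → pose (-1.8820, 2.3676, 1.6416)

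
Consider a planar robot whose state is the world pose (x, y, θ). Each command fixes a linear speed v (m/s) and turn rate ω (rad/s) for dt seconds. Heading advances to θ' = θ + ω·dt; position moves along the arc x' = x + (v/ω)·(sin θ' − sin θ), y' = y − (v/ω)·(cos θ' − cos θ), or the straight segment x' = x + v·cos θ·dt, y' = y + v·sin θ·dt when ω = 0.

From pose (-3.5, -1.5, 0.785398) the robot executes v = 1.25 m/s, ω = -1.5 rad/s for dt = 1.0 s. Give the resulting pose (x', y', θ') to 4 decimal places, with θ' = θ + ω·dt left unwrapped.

(-2.3646, -1.4598, -0.7146)

θ' = 0.7854 + -1.5·1.0 = -0.7146
R = v/ω = 1.25/-1.5 = -0.8333
x' = -3.5 + -0.8333·(sin -0.7146 − sin 0.7854) = -2.3646
y' = -1.5 − -0.8333·(cos -0.7146 − cos 0.7854) = -1.4598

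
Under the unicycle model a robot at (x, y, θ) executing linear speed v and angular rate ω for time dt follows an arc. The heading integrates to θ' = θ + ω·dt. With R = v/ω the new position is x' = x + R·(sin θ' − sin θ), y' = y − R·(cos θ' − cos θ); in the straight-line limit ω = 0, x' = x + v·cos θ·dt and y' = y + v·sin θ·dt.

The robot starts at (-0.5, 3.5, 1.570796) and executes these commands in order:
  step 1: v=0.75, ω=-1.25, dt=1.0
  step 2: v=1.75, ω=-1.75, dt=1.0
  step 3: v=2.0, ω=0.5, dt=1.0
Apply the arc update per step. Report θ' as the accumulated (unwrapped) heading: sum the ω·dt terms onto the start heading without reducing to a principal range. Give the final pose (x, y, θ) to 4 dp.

step 1: θ'=0.3208 (R=-0.6000) → pose (-0.0892, 4.0694, 0.3208)
step 2: θ'=-1.4292 (R=-1.0000) → pose (1.2161, 3.2615, -1.4292)
step 3: θ'=-0.9292 (R=4.0000) → pose (1.9715, 1.4321, -0.9292)

(1.9715, 1.4321, -0.9292)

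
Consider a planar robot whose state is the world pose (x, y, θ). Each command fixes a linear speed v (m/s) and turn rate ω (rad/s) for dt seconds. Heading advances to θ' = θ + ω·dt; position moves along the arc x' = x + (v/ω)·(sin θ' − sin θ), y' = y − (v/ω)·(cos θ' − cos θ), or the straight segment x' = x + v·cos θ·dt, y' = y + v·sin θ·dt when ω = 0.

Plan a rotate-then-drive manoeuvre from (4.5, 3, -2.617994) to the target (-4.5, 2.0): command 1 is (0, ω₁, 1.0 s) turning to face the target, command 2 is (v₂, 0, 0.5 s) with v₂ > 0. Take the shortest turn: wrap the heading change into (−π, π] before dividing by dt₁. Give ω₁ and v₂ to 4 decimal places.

ω₁ = -0.4129, v₂ = 18.1108

heading to target = atan2(2−3, -4.5−4.5) = -3.0309
Δθ = wrap(-3.0309 − -2.6180) = -0.4129; ω₁ = Δθ/dt₁ = -0.4129
distance = √((-4.5−4.5)² + (2−3)²) = 9.0554; v₂ = distance/dt₂ = 18.1108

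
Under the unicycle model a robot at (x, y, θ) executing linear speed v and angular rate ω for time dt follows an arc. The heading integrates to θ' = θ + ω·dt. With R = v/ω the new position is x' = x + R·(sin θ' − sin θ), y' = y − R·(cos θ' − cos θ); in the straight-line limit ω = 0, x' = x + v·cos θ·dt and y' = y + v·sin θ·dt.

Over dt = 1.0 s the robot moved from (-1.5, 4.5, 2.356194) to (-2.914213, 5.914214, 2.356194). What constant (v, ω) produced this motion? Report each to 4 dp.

v = 2.0000, ω = 0.0000

Δθ = 2.356194 − 2.356194 = 0.000000
ω = Δθ/dt = 0.000000/1.0 = 0.0000
ω = 0 → v = (Δx·cos θ + Δy·sin θ)/dt = 2.0000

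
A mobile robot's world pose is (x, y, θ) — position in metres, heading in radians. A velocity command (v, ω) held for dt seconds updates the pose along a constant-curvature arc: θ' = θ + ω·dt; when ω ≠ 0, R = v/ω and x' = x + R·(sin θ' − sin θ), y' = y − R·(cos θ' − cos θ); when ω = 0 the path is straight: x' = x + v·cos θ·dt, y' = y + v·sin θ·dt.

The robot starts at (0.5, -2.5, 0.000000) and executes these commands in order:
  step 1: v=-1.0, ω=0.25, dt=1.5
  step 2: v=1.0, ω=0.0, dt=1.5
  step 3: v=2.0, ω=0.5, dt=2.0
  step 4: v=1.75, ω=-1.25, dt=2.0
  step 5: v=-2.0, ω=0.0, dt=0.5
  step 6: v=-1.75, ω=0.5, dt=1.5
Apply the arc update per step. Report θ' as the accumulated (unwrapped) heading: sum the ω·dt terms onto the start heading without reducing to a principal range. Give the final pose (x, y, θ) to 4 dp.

(3.2184, 3.6965, -0.3750)

step 1: θ'=0.3750 (R=-4.0000) → pose (-0.9651, -2.7780, 0.3750)
step 2: θ'=0.3750 (straight) → pose (0.4307, -2.2286, 0.3750)
step 3: θ'=1.3750 (R=4.0000) → pose (2.8892, 0.7153, 1.3750)
step 4: θ'=-1.1250 (R=-1.4000) → pose (5.5256, 1.0466, -1.1250)
step 5: θ'=-1.1250 (straight) → pose (5.0944, 1.9488, -1.1250)
step 6: θ'=-0.3750 (R=-3.5000) → pose (3.2184, 3.6965, -0.3750)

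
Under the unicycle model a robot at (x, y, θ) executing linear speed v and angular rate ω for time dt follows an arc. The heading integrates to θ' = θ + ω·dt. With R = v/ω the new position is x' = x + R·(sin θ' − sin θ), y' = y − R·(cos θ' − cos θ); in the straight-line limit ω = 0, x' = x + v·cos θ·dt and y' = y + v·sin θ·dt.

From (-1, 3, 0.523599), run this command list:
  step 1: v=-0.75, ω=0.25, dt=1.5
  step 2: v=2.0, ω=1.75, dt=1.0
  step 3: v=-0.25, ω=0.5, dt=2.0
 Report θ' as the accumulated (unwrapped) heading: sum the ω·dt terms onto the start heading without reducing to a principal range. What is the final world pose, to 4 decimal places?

step 1: θ'=0.8986 (R=-3.0000) → pose (-1.8474, 2.2700, 0.8986)
step 2: θ'=2.6486 (R=1.1429) → pose (-2.2007, 3.9885, 2.6486)
step 3: θ'=3.6486 (R=-0.5000) → pose (-1.7213, 3.9918, 3.6486)

(-1.7213, 3.9918, 3.6486)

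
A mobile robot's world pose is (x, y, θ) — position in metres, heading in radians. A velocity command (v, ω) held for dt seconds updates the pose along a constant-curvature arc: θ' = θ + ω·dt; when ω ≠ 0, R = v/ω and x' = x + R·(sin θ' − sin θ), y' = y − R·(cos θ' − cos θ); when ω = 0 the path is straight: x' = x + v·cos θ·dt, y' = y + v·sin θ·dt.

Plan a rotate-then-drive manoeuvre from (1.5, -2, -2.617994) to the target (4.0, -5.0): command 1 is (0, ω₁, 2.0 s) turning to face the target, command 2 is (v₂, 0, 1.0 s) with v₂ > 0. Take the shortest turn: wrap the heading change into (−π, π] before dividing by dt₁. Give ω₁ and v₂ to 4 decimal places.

ω₁ = 0.8710, v₂ = 3.9051

heading to target = atan2(-5−-2, 4−1.5) = -0.8761
Δθ = wrap(-0.8761 − -2.6180) = 1.7419; ω₁ = Δθ/dt₁ = 0.8710
distance = √((4−1.5)² + (-5−-2)²) = 3.9051; v₂ = distance/dt₂ = 3.9051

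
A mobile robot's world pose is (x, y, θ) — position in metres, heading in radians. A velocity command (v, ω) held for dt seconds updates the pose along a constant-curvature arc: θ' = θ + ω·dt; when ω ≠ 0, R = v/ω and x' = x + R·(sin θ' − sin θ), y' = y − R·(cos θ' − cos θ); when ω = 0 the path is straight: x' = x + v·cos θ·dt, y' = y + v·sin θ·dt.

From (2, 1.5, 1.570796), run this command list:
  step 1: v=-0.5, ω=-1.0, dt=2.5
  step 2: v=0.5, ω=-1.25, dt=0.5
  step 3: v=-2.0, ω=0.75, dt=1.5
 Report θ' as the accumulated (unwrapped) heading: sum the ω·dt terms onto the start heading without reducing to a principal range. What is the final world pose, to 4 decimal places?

step 1: θ'=-0.9292 (R=0.5000) → pose (1.0994, 1.2008, -0.9292)
step 2: θ'=-1.5542 (R=-0.4000) → pose (1.1789, 0.9680, -1.5542)
step 3: θ'=-0.4292 (R=-2.6667) → pose (-0.3777, 3.3486, -0.4292)

(-0.3777, 3.3486, -0.4292)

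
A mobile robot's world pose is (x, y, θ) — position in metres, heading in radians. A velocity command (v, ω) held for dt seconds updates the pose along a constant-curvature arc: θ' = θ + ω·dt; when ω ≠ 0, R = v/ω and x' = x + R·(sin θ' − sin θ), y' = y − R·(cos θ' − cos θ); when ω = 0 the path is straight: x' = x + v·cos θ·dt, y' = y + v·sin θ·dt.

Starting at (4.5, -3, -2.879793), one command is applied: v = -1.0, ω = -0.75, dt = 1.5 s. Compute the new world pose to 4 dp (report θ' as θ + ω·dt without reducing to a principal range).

(5.8583, -3.4212, -4.0048)

θ' = -2.8798 + -0.75·1.5 = -4.0048
R = v/ω = -1.0/-0.75 = 1.3333
x' = 4.5 + 1.3333·(sin -4.0048 − sin -2.8798) = 5.8583
y' = -3 − 1.3333·(cos -4.0048 − cos -2.8798) = -3.4212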